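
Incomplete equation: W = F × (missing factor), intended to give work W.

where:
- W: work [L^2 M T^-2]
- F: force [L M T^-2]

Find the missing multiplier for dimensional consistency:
d (distance), dimensions [L]

W has dimensions [L^2 M T^-2] and F has dimensions [L M T^-2].
The missing factor must have dimensions [L^2 M T^-2] / [L M T^-2] = [L], i.e. distance (d).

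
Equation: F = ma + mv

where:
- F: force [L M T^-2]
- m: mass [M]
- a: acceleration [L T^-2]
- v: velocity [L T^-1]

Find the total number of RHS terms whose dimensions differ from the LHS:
1

LHS F: [L M T^-2]
- ma: [L M T^-2] ✓
- mv: [L M T^-1] ✗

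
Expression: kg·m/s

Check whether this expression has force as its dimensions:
No

The expression kg·m/s has dimensions [L M T^-1], but force has dimensions [L M T^-2].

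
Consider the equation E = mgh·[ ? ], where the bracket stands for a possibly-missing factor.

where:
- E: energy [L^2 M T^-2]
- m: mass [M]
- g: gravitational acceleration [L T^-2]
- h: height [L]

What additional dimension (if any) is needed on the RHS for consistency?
Nothing is missing — the bracketed factor must be dimensionless.

E has dimensions [L^2 M T^-2] and mgh already has dimensions [L^2 M T^-2], so E = mgh is dimensionally complete.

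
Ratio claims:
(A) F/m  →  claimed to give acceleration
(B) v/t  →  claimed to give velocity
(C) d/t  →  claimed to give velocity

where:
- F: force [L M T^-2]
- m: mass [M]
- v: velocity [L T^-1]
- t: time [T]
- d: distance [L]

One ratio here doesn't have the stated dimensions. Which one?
(B) v/t does not give velocity

(A) F/m: [L T^-2] = acceleration [L T^-2] ✓
(B) v/t: [L T^-2] ≠ velocity [L T^-1] ✗
(C) d/t: [L T^-1] = velocity [L T^-1] ✓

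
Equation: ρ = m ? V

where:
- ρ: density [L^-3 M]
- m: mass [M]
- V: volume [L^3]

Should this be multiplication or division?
division (÷): ρ = m ÷ V

ρ [L^-3 M]; m [M]; V [L^3].
m × V → [L^3 M] ✗
m ÷ V → [L^-3 M] ✓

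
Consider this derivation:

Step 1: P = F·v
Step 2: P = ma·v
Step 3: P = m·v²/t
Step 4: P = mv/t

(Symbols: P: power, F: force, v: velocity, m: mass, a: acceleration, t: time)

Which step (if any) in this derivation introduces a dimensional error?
Step 4

Step 1: P = F·v → LHS [L^2 M T^-3], RHS [L^2 M T^-3] ✓
Step 2: P = ma·v → LHS [L^2 M T^-3], RHS [L^2 M T^-3] ✓
Step 3: P = m·v²/t → LHS [L^2 M T^-3], RHS [L^2 M T^-3] ✓
Step 4: P = mv/t → LHS [L^2 M T^-3], RHS [L M T^-2] ✗

The first dimensional inconsistency appears in step 4: P = mv/t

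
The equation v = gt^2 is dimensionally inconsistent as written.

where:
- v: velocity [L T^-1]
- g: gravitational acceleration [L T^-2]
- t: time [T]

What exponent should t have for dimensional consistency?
The exponent of t should be 1: v = gt

The LHS v has dimensions [L T^-1]; t has dimensions [T].
As written, the RHS gt^2 (exponent 2 on t) has dimensions [L], which does not match.
With exponent 1, the RHS gt has dimensions [L T^-1], matching the LHS.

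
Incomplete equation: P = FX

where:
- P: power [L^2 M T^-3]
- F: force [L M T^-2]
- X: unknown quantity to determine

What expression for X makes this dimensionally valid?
X = v (velocity), dimensions [L T^-1]

P has dimensions [L^2 M T^-3]; the rest of the RHS (F) has dimensions [L M T^-2].
So X must have dimensions [L T^-1] — X = v (velocity).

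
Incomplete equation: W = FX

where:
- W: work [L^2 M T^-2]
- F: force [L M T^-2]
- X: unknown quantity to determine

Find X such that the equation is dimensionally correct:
X = d (distance), dimensions [L]

W has dimensions [L^2 M T^-2]; the rest of the RHS (F) has dimensions [L M T^-2].
So X must have dimensions [L] — X = d (distance).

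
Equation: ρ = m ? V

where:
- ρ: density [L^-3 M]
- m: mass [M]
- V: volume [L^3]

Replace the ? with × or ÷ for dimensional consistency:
division (÷): ρ = m ÷ V

ρ [L^-3 M]; m [M]; V [L^3].
m × V → [L^3 M] ✗
m ÷ V → [L^-3 M] ✓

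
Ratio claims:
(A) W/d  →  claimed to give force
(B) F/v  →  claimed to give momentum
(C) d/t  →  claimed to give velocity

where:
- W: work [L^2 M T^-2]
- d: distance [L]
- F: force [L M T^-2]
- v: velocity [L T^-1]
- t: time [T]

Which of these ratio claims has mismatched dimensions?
(B) F/v does not give momentum

(A) W/d: [L M T^-2] = force [L M T^-2] ✓
(B) F/v: [M T^-1] ≠ momentum [L M T^-1] ✗
(C) d/t: [L T^-1] = velocity [L T^-1] ✓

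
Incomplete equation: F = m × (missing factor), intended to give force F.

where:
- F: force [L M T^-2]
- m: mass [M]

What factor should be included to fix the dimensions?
a (acceleration), dimensions [L T^-2]

F has dimensions [L M T^-2] and m has dimensions [M].
The missing factor must have dimensions [L M T^-2] / [M] = [L T^-2], i.e. acceleration (a).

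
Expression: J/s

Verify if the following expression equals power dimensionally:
Yes

The expression J/s has dimensions [L^2 M T^-3], which is exactly power [L^2 M T^-3].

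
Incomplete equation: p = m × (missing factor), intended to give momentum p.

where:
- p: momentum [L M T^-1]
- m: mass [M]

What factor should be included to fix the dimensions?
v (velocity), dimensions [L T^-1]

p has dimensions [L M T^-1] and m has dimensions [M].
The missing factor must have dimensions [L M T^-1] / [M] = [L T^-1], i.e. velocity (v).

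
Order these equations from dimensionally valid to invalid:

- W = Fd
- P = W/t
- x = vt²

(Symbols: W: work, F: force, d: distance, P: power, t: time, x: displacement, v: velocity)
Dimensionally correct: W = Fd, P = W/t
Dimensionally incorrect: x = vt²
Ordered (correct first, then incorrect): W = Fd, P = W/t, x = vt²

- W = Fd: LHS [L^2 M T^-2], RHS [L^2 M T^-2] → correct ✓
- P = W/t: LHS [L^2 M T^-3], RHS [L^2 M T^-3] → correct ✓
- x = vt²: LHS [L], RHS [L T] → incorrect ✗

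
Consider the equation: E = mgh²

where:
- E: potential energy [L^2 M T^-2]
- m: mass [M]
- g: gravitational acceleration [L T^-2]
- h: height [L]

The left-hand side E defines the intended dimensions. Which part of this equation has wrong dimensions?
The right-hand side term mgh²

E has dimensions [L^2 M T^-2], but mgh² has dimensions [L^3 M T^-2], so the term mgh² is dimensionally wrong for E.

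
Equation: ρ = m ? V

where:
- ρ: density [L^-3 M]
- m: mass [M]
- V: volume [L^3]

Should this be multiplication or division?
division (÷): ρ = m ÷ V

ρ [L^-3 M]; m [M]; V [L^3].
m × V → [L^3 M] ✗
m ÷ V → [L^-3 M] ✓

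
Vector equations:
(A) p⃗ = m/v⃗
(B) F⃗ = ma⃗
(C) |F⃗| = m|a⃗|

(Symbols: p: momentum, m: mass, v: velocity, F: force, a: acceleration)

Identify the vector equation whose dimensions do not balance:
(A) p⃗ = m/v⃗

(A) p⃗ = m/v⃗: LHS [L M T^-1], RHS [L^-1 M T] ✗ — momentum is mass times velocity; should be mv⃗ (and division by a vector is undefined)
(B) F⃗ = ma⃗: LHS [L M T^-2], RHS [L M T^-2] ✓ — Force and acceleration are vectors, mass is a scalar
(C) |F⃗| = m|a⃗|: LHS [L M T^-2], RHS [L M T^-2] ✓ — magnitudes of vectors are scalars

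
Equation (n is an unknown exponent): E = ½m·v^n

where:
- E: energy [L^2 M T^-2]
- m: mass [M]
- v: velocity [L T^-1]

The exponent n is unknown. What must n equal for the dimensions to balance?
n = 2

E has dimensions [L^2 M T^-2]; v has dimensions [L T^-1].
The rest of the RHS has dimensions [M], so v^n must supply [L^2 T^-2].
With n = 2: ½m·v^2 has dimensions [L^2 M T^-2], matching the LHS ✓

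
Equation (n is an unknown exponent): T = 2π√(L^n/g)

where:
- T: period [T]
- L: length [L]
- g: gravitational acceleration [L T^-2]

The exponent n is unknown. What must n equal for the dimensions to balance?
n = 1

T has dimensions [T]; L has dimensions [L].
With n = 1: 2π√(L^1/g) has dimensions [T], matching the LHS ✓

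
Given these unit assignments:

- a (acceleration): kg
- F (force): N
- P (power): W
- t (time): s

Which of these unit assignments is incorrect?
a

The variable a (acceleration) should have units m/s², not kg.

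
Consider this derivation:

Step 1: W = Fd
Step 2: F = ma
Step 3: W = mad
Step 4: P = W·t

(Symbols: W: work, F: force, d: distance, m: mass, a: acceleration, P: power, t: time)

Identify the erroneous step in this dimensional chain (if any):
Step 4

Step 1: W = Fd → LHS [L^2 M T^-2], RHS [L^2 M T^-2] ✓
Step 2: F = ma → LHS [L M T^-2], RHS [L M T^-2] ✓
Step 3: W = mad → LHS [L^2 M T^-2], RHS [L^2 M T^-2] ✓
Step 4: P = W·t → LHS [L^2 M T^-3], RHS [L^2 M T^-1] ✗

The first dimensional inconsistency appears in step 4: P = W·t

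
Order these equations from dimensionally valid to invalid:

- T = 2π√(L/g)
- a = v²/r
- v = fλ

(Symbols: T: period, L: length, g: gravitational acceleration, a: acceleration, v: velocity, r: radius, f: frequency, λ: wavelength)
Dimensionally correct: T = 2π√(L/g), a = v²/r, v = fλ
Dimensionally incorrect: none
Ordered (correct first, then incorrect): T = 2π√(L/g), a = v²/r, v = fλ

- T = 2π√(L/g): LHS [T], RHS [T] → correct ✓
- a = v²/r: LHS [L T^-2], RHS [L T^-2] → correct ✓
- v = fλ: LHS [L T^-1], RHS [L T^-1] → correct ✓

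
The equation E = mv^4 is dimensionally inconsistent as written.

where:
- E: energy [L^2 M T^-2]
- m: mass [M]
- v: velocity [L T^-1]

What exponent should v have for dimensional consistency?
The exponent of v should be 2: E = mv^2

The LHS E has dimensions [L^2 M T^-2]; v has dimensions [L T^-1].
As written, the RHS mv^4 (exponent 4 on v) has dimensions [L^4 M T^-4], which does not match.
With exponent 2, the RHS mv^2 has dimensions [L^2 M T^-2], matching the LHS.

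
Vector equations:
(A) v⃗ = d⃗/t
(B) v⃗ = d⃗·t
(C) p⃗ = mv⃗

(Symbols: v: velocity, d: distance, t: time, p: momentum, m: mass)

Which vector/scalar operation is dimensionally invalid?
(B) v⃗ = d⃗·t

(A) v⃗ = d⃗/t: LHS [L T^-1], RHS [L T^-1] ✓ — displacement (vector) divided by time (scalar)
(B) v⃗ = d⃗·t: LHS [L T^-1], RHS [L T] ✗ — velocity is displacement per time; should be d⃗/t
(C) p⃗ = mv⃗: LHS [L M T^-1], RHS [L M T^-1] ✓ — mass (scalar) times velocity (vector)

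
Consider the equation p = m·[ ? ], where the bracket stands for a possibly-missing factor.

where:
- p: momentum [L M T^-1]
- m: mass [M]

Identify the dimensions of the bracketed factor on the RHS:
[L T^-1] — velocity (e.g. v)

p has dimensions [L M T^-1]; m has dimensions [M].
The bracketed factor must supply [L M T^-1] / [M] = [L T^-1].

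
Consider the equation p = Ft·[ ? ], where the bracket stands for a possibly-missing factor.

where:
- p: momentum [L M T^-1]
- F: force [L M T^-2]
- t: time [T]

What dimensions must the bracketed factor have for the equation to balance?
Nothing is missing — the bracketed factor must be dimensionless.

p has dimensions [L M T^-1] and Ft already has dimensions [L M T^-1], so p = Ft is dimensionally complete.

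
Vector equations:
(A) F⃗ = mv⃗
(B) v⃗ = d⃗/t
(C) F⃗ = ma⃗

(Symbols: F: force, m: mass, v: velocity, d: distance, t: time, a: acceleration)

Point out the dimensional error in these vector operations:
(A) F⃗ = mv⃗

(A) F⃗ = mv⃗: LHS [L M T^-2], RHS [L M T^-1] ✗ — mass times velocity is momentum, not force; should be ma⃗
(B) v⃗ = d⃗/t: LHS [L T^-1], RHS [L T^-1] ✓ — displacement (vector) divided by time (scalar)
(C) F⃗ = ma⃗: LHS [L M T^-2], RHS [L M T^-2] ✓ — Force and acceleration are vectors, mass is a scalar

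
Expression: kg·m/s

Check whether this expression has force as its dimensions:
No

The expression kg·m/s has dimensions [L M T^-1], but force has dimensions [L M T^-2].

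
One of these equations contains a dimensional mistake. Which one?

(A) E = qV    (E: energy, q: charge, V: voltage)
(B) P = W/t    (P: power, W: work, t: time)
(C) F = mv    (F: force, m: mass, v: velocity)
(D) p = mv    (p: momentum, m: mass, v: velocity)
(C) F = mv

The equation (C) F = mv is dimensionally incorrect.

LHS (F): [L M T^-2]
RHS (mv): [L M T^-1] ✗

The dimensions do not match. The other three equations balance.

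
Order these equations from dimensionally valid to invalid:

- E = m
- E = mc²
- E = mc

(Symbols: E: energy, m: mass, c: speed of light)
Dimensionally correct: E = mc²
Dimensionally incorrect: E = m, E = mc
Ordered (correct first, then incorrect): E = mc², E = m, E = mc

- E = m: LHS [L^2 M T^-2], RHS [M] → incorrect ✗
- E = mc²: LHS [L^2 M T^-2], RHS [L^2 M T^-2] → correct ✓
- E = mc: LHS [L^2 M T^-2], RHS [L M T^-1] → incorrect ✗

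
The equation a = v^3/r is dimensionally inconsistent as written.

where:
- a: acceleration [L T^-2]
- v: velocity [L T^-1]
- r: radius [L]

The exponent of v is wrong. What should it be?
The exponent of v should be 2: a = v^2/r

The LHS a has dimensions [L T^-2]; v has dimensions [L T^-1].
As written, the RHS v^3/r (exponent 3 on v) has dimensions [L^2 T^-3], which does not match.
With exponent 2, the RHS v^2/r has dimensions [L T^-2], matching the LHS.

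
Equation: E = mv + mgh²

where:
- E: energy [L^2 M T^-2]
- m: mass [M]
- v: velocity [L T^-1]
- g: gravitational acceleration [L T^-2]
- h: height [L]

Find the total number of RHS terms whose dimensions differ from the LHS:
2

LHS E: [L^2 M T^-2]
- mv: [L M T^-1] ✗
- mgh²: [L^3 M T^-2] ✗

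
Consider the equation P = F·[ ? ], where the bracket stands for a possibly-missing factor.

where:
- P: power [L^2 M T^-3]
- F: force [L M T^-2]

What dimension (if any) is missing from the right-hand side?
[L T^-1] — velocity (e.g. v)

P has dimensions [L^2 M T^-3]; F has dimensions [L M T^-2].
The bracketed factor must supply [L^2 M T^-3] / [L M T^-2] = [L T^-1].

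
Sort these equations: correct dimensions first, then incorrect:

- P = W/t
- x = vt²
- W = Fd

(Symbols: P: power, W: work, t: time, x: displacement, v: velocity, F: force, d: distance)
Dimensionally correct: P = W/t, W = Fd
Dimensionally incorrect: x = vt²
Ordered (correct first, then incorrect): P = W/t, W = Fd, x = vt²

- P = W/t: LHS [L^2 M T^-3], RHS [L^2 M T^-3] → correct ✓
- x = vt²: LHS [L], RHS [L T] → incorrect ✗
- W = Fd: LHS [L^2 M T^-2], RHS [L^2 M T^-2] → correct ✓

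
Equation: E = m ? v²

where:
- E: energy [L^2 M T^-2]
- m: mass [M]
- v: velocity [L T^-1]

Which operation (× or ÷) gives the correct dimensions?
multiplication (×): E = m × v²

E [L^2 M T^-2]; m [M]; v² [L^2 T^-2].
m × v² → [L^2 M T^-2] ✓
m ÷ v² → [L^-2 M T^2] ✗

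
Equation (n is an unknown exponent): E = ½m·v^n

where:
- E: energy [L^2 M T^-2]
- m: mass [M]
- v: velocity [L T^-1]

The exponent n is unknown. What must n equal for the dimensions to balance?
n = 2

E has dimensions [L^2 M T^-2]; v has dimensions [L T^-1].
The rest of the RHS has dimensions [M], so v^n must supply [L^2 T^-2].
With n = 2: ½m·v^2 has dimensions [L^2 M T^-2], matching the LHS ✓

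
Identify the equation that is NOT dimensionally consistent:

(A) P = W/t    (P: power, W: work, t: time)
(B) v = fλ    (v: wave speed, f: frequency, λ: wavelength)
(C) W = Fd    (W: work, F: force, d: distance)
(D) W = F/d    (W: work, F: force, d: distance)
(D) W = F/d

The equation (D) W = F/d is dimensionally incorrect.

LHS (W): [L^2 M T^-2]
RHS (F/d): [M T^-2] ✗

The dimensions do not match. The other three equations balance.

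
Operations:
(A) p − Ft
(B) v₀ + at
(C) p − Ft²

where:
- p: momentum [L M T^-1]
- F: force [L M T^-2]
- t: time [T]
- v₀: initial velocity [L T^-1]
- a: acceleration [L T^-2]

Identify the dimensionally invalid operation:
(C) p − Ft²

(A) p − Ft: p [L M T^-1] and Ft [L M T^-1] — same dimensions ✓
(B) v₀ + at: v₀ [L T^-1] and at [L T^-1] — same dimensions ✓
(C) p − Ft²: p [L M T^-1] and Ft² [L M] — different dimensions cannot be added/subtracted ✗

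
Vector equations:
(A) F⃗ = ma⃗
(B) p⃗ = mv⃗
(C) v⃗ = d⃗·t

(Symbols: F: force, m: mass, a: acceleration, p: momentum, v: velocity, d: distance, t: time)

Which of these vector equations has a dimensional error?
(C) v⃗ = d⃗·t

(A) F⃗ = ma⃗: LHS [L M T^-2], RHS [L M T^-2] ✓ — Force and acceleration are vectors, mass is a scalar
(B) p⃗ = mv⃗: LHS [L M T^-1], RHS [L M T^-1] ✓ — mass (scalar) times velocity (vector)
(C) v⃗ = d⃗·t: LHS [L T^-1], RHS [L T] ✗ — velocity is displacement per time; should be d⃗/t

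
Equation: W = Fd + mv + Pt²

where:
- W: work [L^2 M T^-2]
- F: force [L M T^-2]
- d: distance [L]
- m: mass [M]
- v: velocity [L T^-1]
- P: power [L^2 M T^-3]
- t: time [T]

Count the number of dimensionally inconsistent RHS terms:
2

LHS W: [L^2 M T^-2]
- Fd: [L^2 M T^-2] ✓
- mv: [L M T^-1] ✗
- Pt²: [L^2 M T^-1] ✗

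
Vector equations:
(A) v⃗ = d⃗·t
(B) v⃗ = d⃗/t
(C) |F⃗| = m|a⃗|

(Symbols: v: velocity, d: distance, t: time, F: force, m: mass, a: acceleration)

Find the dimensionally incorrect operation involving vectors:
(A) v⃗ = d⃗·t

(A) v⃗ = d⃗·t: LHS [L T^-1], RHS [L T] ✗ — velocity is displacement per time; should be d⃗/t
(B) v⃗ = d⃗/t: LHS [L T^-1], RHS [L T^-1] ✓ — displacement (vector) divided by time (scalar)
(C) |F⃗| = m|a⃗|: LHS [L M T^-2], RHS [L M T^-2] ✓ — magnitudes of vectors are scalars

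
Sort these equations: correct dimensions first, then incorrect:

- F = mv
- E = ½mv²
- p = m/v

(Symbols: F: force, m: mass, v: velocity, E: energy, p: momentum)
Dimensionally correct: E = ½mv²
Dimensionally incorrect: F = mv, p = m/v
Ordered (correct first, then incorrect): E = ½mv², F = mv, p = m/v

- F = mv: LHS [L M T^-2], RHS [L M T^-1] → incorrect ✗
- E = ½mv²: LHS [L^2 M T^-2], RHS [L^2 M T^-2] → correct ✓
- p = m/v: LHS [L M T^-1], RHS [L^-1 M T] → incorrect ✗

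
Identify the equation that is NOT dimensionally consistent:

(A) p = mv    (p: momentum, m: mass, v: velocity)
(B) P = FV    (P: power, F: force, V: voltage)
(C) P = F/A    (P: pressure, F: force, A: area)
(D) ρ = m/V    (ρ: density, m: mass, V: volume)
(B) P = FV

The equation (B) P = FV is dimensionally incorrect.

LHS (P): [L^2 M T^-3]
RHS (FV): [I^-1 L^3 M^2 T^-5] ✗

The dimensions do not match. The other three equations balance.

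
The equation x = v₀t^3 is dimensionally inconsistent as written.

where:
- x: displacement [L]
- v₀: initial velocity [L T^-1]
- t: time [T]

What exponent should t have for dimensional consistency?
The exponent of t should be 1: x = v₀t

The LHS x has dimensions [L]; t has dimensions [T].
As written, the RHS v₀t^3 (exponent 3 on t) has dimensions [L T^2], which does not match.
With exponent 1, the RHS v₀t has dimensions [L], matching the LHS.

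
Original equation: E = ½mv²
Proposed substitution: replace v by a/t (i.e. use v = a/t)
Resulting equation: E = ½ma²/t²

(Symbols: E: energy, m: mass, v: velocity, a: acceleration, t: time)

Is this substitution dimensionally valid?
No

[v] = [L T^-1] and [a/t] = [L T^-3]. These differ, so the substitution replaces a quantity by one of different dimensions and the result E = ½ma²/t² has LHS [L^2 M T^-2] vs RHS [L^2 M T^-6] — inconsistent.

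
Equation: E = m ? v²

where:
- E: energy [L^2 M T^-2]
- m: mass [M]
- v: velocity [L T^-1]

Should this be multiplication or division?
multiplication (×): E = m × v²

E [L^2 M T^-2]; m [M]; v² [L^2 T^-2].
m × v² → [L^2 M T^-2] ✓
m ÷ v² → [L^-2 M T^2] ✗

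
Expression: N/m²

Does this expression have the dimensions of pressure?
Yes

The expression N/m² has dimensions [L^-1 M T^-2], which is exactly pressure [L^-1 M T^-2].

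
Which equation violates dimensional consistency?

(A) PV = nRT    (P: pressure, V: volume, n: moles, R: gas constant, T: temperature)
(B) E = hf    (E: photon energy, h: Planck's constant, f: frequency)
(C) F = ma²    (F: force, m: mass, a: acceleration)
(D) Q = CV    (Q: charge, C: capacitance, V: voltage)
(C) F = ma²

The equation (C) F = ma² is dimensionally incorrect.

LHS (F): [L M T^-2]
RHS (ma²): [L^2 M T^-4] ✗

The dimensions do not match. The other three equations balance.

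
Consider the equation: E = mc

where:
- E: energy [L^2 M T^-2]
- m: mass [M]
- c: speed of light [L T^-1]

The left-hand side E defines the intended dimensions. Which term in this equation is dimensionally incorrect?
The right-hand side term mc

E has dimensions [L^2 M T^-2], but mc has dimensions [L M T^-1], so the term mc is dimensionally wrong for E.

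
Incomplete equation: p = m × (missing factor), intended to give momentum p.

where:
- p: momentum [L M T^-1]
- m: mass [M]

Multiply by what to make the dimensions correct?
v (velocity), dimensions [L T^-1]

p has dimensions [L M T^-1] and m has dimensions [M].
The missing factor must have dimensions [L M T^-1] / [M] = [L T^-1], i.e. velocity (v).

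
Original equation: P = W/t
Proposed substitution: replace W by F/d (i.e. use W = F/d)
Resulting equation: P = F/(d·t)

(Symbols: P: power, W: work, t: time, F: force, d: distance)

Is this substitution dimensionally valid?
No

[W] = [L^2 M T^-2] and [F/d] = [M T^-2]. These differ, so the substitution replaces a quantity by one of different dimensions and the result P = F/(d·t) has LHS [L^2 M T^-3] vs RHS [M T^-3] — inconsistent.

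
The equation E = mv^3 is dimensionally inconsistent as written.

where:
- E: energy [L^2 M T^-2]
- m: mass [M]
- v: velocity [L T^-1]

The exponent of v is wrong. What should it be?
The exponent of v should be 2: E = mv^2

The LHS E has dimensions [L^2 M T^-2]; v has dimensions [L T^-1].
As written, the RHS mv^3 (exponent 3 on v) has dimensions [L^3 M T^-3], which does not match.
With exponent 2, the RHS mv^2 has dimensions [L^2 M T^-2], matching the LHS.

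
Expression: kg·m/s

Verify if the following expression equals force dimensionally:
No

The expression kg·m/s has dimensions [L M T^-1], but force has dimensions [L M T^-2].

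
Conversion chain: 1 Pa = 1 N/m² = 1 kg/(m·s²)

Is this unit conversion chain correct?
The chain is correct (no errors).

Correct: Pascal is Newton per square meter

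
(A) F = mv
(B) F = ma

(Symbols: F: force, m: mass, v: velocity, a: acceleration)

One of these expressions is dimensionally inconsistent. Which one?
(A)

(A) F = mv: LHS [L M T^-2], RHS [L M T^-1] ✗
(B) F = ma: LHS [L M T^-2], RHS [L M T^-2] ✓

Expression (A) F = mv is dimensionally incorrect.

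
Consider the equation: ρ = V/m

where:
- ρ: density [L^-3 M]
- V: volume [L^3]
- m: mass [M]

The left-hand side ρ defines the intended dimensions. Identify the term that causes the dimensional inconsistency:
The right-hand side term V/m

ρ has dimensions [L^-3 M], but V/m has dimensions [L^3 M^-1], so the term V/m is dimensionally wrong for ρ.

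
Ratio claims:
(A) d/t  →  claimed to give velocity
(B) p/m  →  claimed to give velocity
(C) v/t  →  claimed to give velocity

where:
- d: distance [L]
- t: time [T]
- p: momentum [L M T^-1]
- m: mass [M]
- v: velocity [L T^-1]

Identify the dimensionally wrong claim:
(C) v/t does not give velocity

(A) d/t: [L T^-1] = velocity [L T^-1] ✓
(B) p/m: [L T^-1] = velocity [L T^-1] ✓
(C) v/t: [L T^-2] ≠ velocity [L T^-1] ✗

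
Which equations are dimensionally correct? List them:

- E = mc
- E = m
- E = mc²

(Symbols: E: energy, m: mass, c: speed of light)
Dimensionally correct: E = mc²
Dimensionally incorrect: E = mc, E = m
Ordered (correct first, then incorrect): E = mc², E = mc, E = m

- E = mc: LHS [L^2 M T^-2], RHS [L M T^-1] → incorrect ✗
- E = m: LHS [L^2 M T^-2], RHS [M] → incorrect ✗
- E = mc²: LHS [L^2 M T^-2], RHS [L^2 M T^-2] → correct ✓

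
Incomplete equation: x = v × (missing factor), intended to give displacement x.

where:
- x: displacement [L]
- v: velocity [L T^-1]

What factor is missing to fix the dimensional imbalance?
t (time), dimensions [T]

x has dimensions [L] and v has dimensions [L T^-1].
The missing factor must have dimensions [L] / [L T^-1] = [T], i.e. time (t).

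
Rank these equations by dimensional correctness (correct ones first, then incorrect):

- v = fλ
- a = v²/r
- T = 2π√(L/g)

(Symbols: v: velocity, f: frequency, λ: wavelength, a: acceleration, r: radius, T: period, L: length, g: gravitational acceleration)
Dimensionally correct: v = fλ, a = v²/r, T = 2π√(L/g)
Dimensionally incorrect: none
Ordered (correct first, then incorrect): v = fλ, a = v²/r, T = 2π√(L/g)

- v = fλ: LHS [L T^-1], RHS [L T^-1] → correct ✓
- a = v²/r: LHS [L T^-2], RHS [L T^-2] → correct ✓
- T = 2π√(L/g): LHS [T], RHS [T] → correct ✓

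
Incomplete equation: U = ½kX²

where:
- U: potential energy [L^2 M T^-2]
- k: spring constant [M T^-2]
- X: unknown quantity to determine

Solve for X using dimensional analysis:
X = x (displacement), dimensions [L]

U has dimensions [L^2 M T^-2]; the rest of the RHS (½k) has dimensions [M T^-2].
So X² must have dimensions [L^2], i.e. X has dimensions [L] — X = x (displacement).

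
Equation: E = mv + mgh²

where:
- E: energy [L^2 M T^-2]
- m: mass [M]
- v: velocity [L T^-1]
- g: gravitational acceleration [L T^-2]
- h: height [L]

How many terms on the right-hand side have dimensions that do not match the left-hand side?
2

LHS E: [L^2 M T^-2]
- mv: [L M T^-1] ✗
- mgh²: [L^3 M T^-2] ✗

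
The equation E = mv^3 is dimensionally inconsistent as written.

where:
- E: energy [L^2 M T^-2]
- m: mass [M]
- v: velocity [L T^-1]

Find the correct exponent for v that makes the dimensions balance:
The exponent of v should be 2: E = mv^2

The LHS E has dimensions [L^2 M T^-2]; v has dimensions [L T^-1].
As written, the RHS mv^3 (exponent 3 on v) has dimensions [L^3 M T^-3], which does not match.
With exponent 2, the RHS mv^2 has dimensions [L^2 M T^-2], matching the LHS.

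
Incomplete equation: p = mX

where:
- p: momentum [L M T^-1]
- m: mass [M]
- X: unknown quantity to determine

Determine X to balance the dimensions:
X = v (velocity), dimensions [L T^-1]

p has dimensions [L M T^-1]; the rest of the RHS (m) has dimensions [M].
So X must have dimensions [L T^-1] — X = v (velocity).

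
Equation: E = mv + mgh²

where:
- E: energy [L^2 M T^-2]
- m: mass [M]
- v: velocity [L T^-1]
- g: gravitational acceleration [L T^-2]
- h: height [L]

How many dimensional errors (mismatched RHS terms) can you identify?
2

LHS E: [L^2 M T^-2]
- mv: [L M T^-1] ✗
- mgh²: [L^3 M T^-2] ✗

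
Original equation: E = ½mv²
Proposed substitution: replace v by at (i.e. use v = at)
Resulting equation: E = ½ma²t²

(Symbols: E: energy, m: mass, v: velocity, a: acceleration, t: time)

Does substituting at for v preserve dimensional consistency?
Yes

[v] = [L T^-1] and [at] = [L T^-1]. These match, so the substitution replaces a quantity by one of the same dimensions and the result E = ½ma²t² has LHS [L^2 M T^-2] vs RHS [L^2 M T^-2] — still consistent.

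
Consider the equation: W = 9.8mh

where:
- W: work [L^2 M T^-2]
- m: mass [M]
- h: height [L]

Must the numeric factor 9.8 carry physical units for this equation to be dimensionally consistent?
Yes

W has dimensions [L^2 M T^-2], while mh alone has dimensions [L M]. For the equation to balance, the factor 9.8 must carry dimensions [L T^-2] — it is a dimensional constant (a numerical value of a physical quantity with its units suppressed), not a pure number.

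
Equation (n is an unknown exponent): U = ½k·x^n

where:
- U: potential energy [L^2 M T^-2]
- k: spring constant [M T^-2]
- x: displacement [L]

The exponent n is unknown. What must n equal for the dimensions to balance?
n = 2

U has dimensions [L^2 M T^-2]; x has dimensions [L].
The rest of the RHS has dimensions [M T^-2], so x^n must supply [L^2].
With n = 2: ½k·x^2 has dimensions [L^2 M T^-2], matching the LHS ✓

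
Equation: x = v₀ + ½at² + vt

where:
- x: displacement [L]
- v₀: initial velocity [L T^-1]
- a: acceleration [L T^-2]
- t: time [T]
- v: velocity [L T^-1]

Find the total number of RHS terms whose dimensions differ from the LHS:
1

LHS x: [L]
- v₀: [L T^-1] ✗
- ½at²: [L] ✓
- vt: [L] ✓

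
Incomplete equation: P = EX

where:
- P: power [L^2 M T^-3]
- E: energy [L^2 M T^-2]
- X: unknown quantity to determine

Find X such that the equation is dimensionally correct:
X = f (inverse time / frequency (1/t)), dimensions [T^-1]

P has dimensions [L^2 M T^-3]; the rest of the RHS (E) has dimensions [L^2 M T^-2].
So X must have dimensions [T^-1] — X = f (inverse time / frequency (1/t)).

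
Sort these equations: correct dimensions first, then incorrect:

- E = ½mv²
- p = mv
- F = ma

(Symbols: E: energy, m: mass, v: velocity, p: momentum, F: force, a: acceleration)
Dimensionally correct: E = ½mv², p = mv, F = ma
Dimensionally incorrect: none
Ordered (correct first, then incorrect): E = ½mv², p = mv, F = ma

- E = ½mv²: LHS [L^2 M T^-2], RHS [L^2 M T^-2] → correct ✓
- p = mv: LHS [L M T^-1], RHS [L M T^-1] → correct ✓
- F = ma: LHS [L M T^-2], RHS [L M T^-2] → correct ✓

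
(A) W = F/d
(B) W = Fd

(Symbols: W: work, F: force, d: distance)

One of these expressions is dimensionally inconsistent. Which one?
(A)

(A) W = F/d: LHS [L^2 M T^-2], RHS [M T^-2] ✗
(B) W = Fd: LHS [L^2 M T^-2], RHS [L^2 M T^-2] ✓

Expression (A) W = F/d is dimensionally incorrect.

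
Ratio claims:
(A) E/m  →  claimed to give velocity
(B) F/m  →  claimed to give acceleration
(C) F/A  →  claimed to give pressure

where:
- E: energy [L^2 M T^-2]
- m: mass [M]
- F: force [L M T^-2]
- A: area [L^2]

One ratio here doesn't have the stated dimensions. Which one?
(A) E/m does not give velocity

(A) E/m: [L^2 T^-2] ≠ velocity [L T^-1] ✗
(B) F/m: [L T^-2] = acceleration [L T^-2] ✓
(C) F/A: [L^-1 M T^-2] = pressure [L^-1 M T^-2] ✓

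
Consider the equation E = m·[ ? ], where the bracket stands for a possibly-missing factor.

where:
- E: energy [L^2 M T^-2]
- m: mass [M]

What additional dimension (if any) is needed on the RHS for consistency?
[L^2 T^-2] — velocity squared (e.g. v²)

E has dimensions [L^2 M T^-2]; m has dimensions [M].
The bracketed factor must supply [L^2 M T^-2] / [M] = [L^2 T^-2].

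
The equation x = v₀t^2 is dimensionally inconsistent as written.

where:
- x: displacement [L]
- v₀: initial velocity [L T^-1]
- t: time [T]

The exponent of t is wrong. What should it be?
The exponent of t should be 1: x = v₀t

The LHS x has dimensions [L]; t has dimensions [T].
As written, the RHS v₀t^2 (exponent 2 on t) has dimensions [L T], which does not match.
With exponent 1, the RHS v₀t has dimensions [L], matching the LHS.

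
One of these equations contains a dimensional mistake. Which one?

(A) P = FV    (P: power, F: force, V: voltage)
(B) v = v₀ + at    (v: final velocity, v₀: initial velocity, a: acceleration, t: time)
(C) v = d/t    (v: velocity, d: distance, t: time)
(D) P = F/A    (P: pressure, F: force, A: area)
(A) P = FV

The equation (A) P = FV is dimensionally incorrect.

LHS (P): [L^2 M T^-3]
RHS (FV): [I^-1 L^3 M^2 T^-5] ✗

The dimensions do not match. The other three equations balance.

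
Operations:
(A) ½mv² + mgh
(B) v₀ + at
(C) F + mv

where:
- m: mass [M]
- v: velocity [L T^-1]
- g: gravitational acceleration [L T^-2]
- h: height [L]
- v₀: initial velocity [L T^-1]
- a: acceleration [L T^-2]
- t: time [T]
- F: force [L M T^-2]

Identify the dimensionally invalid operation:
(C) F + mv

(A) ½mv² + mgh: ½mv² [L^2 M T^-2] and mgh [L^2 M T^-2] — same dimensions ✓
(B) v₀ + at: v₀ [L T^-1] and at [L T^-1] — same dimensions ✓
(C) F + mv: F [L M T^-2] and mv [L M T^-1] — different dimensions cannot be added/subtracted ✗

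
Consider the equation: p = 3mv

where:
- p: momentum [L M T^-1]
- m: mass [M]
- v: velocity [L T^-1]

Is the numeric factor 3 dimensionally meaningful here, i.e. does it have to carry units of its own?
No

p has dimensions [L M T^-1] and mv already has dimensions [L M T^-1], so the equation balances without 3 contributing any dimensions. 3 is a pure (dimensionless) number; changing or removing it would not affect dimensional consistency.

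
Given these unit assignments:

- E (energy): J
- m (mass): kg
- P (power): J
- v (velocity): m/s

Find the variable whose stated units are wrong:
P

The variable P (power) should have units W, not J.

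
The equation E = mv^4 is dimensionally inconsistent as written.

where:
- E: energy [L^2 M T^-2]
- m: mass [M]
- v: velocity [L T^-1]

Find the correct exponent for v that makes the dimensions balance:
The exponent of v should be 2: E = mv^2

The LHS E has dimensions [L^2 M T^-2]; v has dimensions [L T^-1].
As written, the RHS mv^4 (exponent 4 on v) has dimensions [L^4 M T^-4], which does not match.
With exponent 2, the RHS mv^2 has dimensions [L^2 M T^-2], matching the LHS.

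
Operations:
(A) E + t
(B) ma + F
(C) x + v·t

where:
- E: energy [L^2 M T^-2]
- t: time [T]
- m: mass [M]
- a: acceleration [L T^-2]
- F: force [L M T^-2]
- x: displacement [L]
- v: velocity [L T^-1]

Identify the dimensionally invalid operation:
(A) E + t

(A) E + t: E [L^2 M T^-2] and t [T] — different dimensions cannot be added/subtracted ✗
(B) ma + F: ma [L M T^-2] and F [L M T^-2] — same dimensions ✓
(C) x + v·t: x [L] and v·t [L] — same dimensions ✓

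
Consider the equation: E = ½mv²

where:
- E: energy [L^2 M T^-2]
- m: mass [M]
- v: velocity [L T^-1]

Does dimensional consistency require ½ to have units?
No

E has dimensions [L^2 M T^-2] and mv² already has dimensions [L^2 M T^-2], so the equation balances without ½ contributing any dimensions. ½ is a pure (dimensionless) number; changing or removing it would not affect dimensional consistency.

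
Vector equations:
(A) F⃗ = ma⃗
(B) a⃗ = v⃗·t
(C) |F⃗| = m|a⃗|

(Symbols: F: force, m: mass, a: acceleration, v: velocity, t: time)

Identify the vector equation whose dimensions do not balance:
(B) a⃗ = v⃗·t

(A) F⃗ = ma⃗: LHS [L M T^-2], RHS [L M T^-2] ✓ — Force and acceleration are vectors, mass is a scalar
(B) a⃗ = v⃗·t: LHS [L T^-2], RHS [L] ✗ — acceleration is velocity per time; should be v⃗/t
(C) |F⃗| = m|a⃗|: LHS [L M T^-2], RHS [L M T^-2] ✓ — magnitudes of vectors are scalars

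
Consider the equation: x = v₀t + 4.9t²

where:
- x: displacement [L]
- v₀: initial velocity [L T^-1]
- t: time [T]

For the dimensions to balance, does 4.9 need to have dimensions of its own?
Yes

x has dimensions [L], while t² alone has dimensions [T^2]. For the equation to balance, the factor 4.9 must carry dimensions [L T^-2] — it is a dimensional constant (a numerical value of a physical quantity with its units suppressed), not a pure number.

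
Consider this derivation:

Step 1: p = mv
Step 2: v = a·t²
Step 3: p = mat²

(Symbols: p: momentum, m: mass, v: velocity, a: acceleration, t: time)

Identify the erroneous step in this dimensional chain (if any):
Step 2

Step 1: p = mv → LHS [L M T^-1], RHS [L M T^-1] ✓
Step 2: v = a·t² → LHS [L T^-1], RHS [L] ✗

The first dimensional inconsistency appears in step 2: v = a·t²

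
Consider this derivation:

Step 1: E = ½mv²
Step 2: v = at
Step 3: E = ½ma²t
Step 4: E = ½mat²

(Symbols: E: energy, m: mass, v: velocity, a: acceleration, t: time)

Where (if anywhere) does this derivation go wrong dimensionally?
Step 3

Step 1: E = ½mv² → LHS [L^2 M T^-2], RHS [L^2 M T^-2] ✓
Step 2: v = at → LHS [L T^-1], RHS [L T^-1] ✓
Step 3: E = ½ma²t → LHS [L^2 M T^-2], RHS [L^2 M T^-3] ✗

The first dimensional inconsistency appears in step 3: E = ½ma²t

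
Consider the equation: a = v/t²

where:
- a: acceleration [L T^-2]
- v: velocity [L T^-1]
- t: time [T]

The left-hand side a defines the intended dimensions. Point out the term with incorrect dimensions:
The right-hand side term v/t²

a has dimensions [L T^-2], but v/t² has dimensions [L T^-3], so the term v/t² is dimensionally wrong for a.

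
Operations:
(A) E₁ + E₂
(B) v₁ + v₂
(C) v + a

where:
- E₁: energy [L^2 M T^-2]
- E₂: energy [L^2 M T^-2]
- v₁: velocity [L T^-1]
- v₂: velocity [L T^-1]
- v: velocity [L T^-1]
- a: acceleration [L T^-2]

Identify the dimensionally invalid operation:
(C) v + a

(A) E₁ + E₂: E₁ [L^2 M T^-2] and E₂ [L^2 M T^-2] — same dimensions ✓
(B) v₁ + v₂: v₁ [L T^-1] and v₂ [L T^-1] — same dimensions ✓
(C) v + a: v [L T^-1] and a [L T^-2] — different dimensions cannot be added/subtracted ✗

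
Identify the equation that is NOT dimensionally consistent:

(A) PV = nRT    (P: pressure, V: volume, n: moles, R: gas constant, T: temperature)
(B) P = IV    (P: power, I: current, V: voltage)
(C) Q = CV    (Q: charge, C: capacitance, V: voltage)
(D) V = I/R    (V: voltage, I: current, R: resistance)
(D) V = I/R

The equation (D) V = I/R is dimensionally incorrect.

LHS (V): [I^-1 L^2 M T^-3]
RHS (I/R): [I^3 L^-2 M^-1 T^3] ✗

The dimensions do not match. The other three equations balance.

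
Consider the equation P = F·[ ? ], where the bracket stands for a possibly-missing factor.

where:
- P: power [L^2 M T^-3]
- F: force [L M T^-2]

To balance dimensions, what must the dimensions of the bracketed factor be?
[L T^-1] — velocity (e.g. v)

P has dimensions [L^2 M T^-3]; F has dimensions [L M T^-2].
The bracketed factor must supply [L^2 M T^-3] / [L M T^-2] = [L T^-1].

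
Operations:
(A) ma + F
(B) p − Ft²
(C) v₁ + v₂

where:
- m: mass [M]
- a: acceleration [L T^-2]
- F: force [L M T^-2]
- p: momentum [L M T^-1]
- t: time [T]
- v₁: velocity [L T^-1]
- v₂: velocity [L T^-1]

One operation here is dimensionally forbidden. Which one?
(B) p − Ft²

(A) ma + F: ma [L M T^-2] and F [L M T^-2] — same dimensions ✓
(B) p − Ft²: p [L M T^-1] and Ft² [L M] — different dimensions cannot be added/subtracted ✗
(C) v₁ + v₂: v₁ [L T^-1] and v₂ [L T^-1] — same dimensions ✓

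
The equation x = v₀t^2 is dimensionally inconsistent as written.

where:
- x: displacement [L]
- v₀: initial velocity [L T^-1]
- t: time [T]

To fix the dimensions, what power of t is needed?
The exponent of t should be 1: x = v₀t

The LHS x has dimensions [L]; t has dimensions [T].
As written, the RHS v₀t^2 (exponent 2 on t) has dimensions [L T], which does not match.
With exponent 1, the RHS v₀t has dimensions [L], matching the LHS.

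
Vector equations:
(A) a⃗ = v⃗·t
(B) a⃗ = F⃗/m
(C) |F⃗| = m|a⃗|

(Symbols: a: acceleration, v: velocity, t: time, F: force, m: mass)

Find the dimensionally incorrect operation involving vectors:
(A) a⃗ = v⃗·t

(A) a⃗ = v⃗·t: LHS [L T^-2], RHS [L] ✗ — acceleration is velocity per time; should be v⃗/t
(B) a⃗ = F⃗/m: LHS [L T^-2], RHS [L T^-2] ✓ — force (vector) divided by mass (scalar)
(C) |F⃗| = m|a⃗|: LHS [L M T^-2], RHS [L M T^-2] ✓ — magnitudes of vectors are scalars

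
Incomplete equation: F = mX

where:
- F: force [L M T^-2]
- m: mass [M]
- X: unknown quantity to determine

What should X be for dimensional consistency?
X = a (acceleration), dimensions [L T^-2]

F has dimensions [L M T^-2]; the rest of the RHS (m) has dimensions [M].
So X must have dimensions [L T^-2] — X = a (acceleration).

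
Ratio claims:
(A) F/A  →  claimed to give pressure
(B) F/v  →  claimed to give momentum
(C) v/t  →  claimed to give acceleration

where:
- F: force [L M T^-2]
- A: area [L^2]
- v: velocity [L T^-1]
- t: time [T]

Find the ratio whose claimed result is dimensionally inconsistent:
(B) F/v does not give momentum

(A) F/A: [L^-1 M T^-2] = pressure [L^-1 M T^-2] ✓
(B) F/v: [M T^-1] ≠ momentum [L M T^-1] ✗
(C) v/t: [L T^-2] = acceleration [L T^-2] ✓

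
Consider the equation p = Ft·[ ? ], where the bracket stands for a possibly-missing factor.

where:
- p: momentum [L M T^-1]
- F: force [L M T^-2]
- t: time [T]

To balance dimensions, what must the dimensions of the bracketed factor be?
Nothing is missing — the bracketed factor must be dimensionless.

p has dimensions [L M T^-1] and Ft already has dimensions [L M T^-1], so p = Ft is dimensionally complete.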